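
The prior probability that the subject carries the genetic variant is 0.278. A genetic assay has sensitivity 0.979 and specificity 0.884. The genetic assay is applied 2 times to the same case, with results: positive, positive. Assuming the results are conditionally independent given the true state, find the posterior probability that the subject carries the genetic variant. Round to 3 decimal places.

Posterior P(H) ≈ 0.965

Let H be the event that the subject carries the genetic variant; start with P(H) = 0.278. P('positive'|H) = 0.979, P('positive'|¬H) = 0.116.
Update on result 1 ('positive'): P(H) ← 0.979·0.2780 / (0.979·0.2780 + 0.116·0.7220) = 0.27216/0.35591 = 0.7647.
Update on result 2 ('positive'): P(H) ← 0.979·0.7647 / (0.979·0.7647 + 0.116·0.2353) = 0.74863/0.77592 = 0.9648.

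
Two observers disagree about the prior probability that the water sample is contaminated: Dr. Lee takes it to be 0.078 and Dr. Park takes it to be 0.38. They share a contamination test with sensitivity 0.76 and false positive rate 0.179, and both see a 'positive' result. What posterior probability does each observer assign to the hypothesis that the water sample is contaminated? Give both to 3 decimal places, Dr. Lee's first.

P('+'|H) = 0.76, P('+'|¬H) = 0.179.
Dr. Lee: numerator 0.76·0.078 = 0.059280; evidence = 0.059280+0.179·0.922 = 0.22432; posterior = 0.264.
Dr. Park: numerator 0.76·0.38 = 0.28880; evidence = 0.28880+0.179·0.62 = 0.39978; posterior = 0.722.

Dr. Lee: 0.264; Dr. Park: 0.722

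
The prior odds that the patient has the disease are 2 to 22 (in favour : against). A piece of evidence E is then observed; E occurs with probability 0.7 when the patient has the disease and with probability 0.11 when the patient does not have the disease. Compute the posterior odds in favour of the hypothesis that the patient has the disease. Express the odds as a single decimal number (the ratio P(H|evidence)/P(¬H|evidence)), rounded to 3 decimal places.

Prior odds = 2/22 = 0.090909.
Likelihood ratio for E = 0.7/0.11 = 6.3636.
Posterior odds = prior odds × LR = 0.57851.

Posterior odds ≈ 0.579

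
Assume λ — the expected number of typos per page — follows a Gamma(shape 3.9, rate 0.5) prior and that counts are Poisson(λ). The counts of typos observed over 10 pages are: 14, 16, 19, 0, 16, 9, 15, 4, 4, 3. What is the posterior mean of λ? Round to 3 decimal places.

The Poisson likelihood adds the total count to the shape and the number of exposure periods to the rate. Here ∑xᵢ = 100 and n = 10, so shape 3.9→103.9 and rate 0.5→10.5.
E[λ | data] = 103.9/10.5 = 9.895.

Posterior mean ≈ 9.895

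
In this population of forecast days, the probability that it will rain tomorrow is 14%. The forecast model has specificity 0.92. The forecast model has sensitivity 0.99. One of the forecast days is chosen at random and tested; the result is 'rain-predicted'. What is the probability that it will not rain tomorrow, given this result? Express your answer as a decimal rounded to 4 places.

Let H be the event that it will rain tomorrow. P(H) = 0.14, so P(¬H) = 0.86. With E the 'rain-predicted' result, P(E|H) = 0.99 and P(E|¬H) = 0.08.
P(E) = 0.99·0.14 + 0.08·0.86 = 0.13860 + 0.068800 = 0.20740.
By Bayes' theorem, P(H|E) = 0.13860 / 0.20740 = 0.6683. Hence P(¬H|E) = 1 − 0.6683 = 0.3317.

P(¬H | E) ≈ 0.3317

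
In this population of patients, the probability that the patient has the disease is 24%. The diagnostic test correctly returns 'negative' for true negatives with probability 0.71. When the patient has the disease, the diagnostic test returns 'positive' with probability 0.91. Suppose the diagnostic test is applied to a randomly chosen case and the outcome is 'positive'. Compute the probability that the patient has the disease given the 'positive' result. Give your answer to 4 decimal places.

P(H | E) ≈ 0.4977

Let H be the event that the patient has the disease. P(H) = 0.24, so P(¬H) = 0.76. With E the 'positive' result, P(E|H) = 0.91 and P(E|¬H) = 0.29.
P(E) = 0.91·0.24 + 0.29·0.76 = 0.21840 + 0.22040 = 0.43880.
By Bayes' theorem, P(H|E) = 0.21840 / 0.43880 = 0.4977.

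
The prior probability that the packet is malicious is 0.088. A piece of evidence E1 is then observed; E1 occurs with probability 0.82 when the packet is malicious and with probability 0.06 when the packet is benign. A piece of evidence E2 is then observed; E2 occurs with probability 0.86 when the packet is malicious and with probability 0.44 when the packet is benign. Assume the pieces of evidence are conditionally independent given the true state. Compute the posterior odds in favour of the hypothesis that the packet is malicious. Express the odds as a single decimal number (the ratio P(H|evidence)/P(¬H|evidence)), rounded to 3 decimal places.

Posterior odds ≈ 2.577

Prior odds = 0.088/(1−0.088) = 0.096491. In log-odds, ln(0.096491) = -2.3383.
Add log likelihood ratios: ln(13.667) + ln(1.9545) = 3.2851.
Posterior log-odds = 0.94681, so posterior odds = exp(0.94681) = 2.5775.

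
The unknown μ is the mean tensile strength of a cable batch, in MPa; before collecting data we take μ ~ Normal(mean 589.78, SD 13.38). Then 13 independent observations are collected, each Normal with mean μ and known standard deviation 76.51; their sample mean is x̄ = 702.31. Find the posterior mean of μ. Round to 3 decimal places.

Posterior mean ≈ 621.792

Prior precision 1/τ₀² = 1/13.38² = 0.00558583; data precision n/σ² = 13/76.51² = 0.00222079.
Posterior precision = 0.00558583 + 0.00222079 = 0.00780662.
Posterior mean = (0.00558583·589.78 + 0.00222079·702.31) / 0.00780662 = 621.792.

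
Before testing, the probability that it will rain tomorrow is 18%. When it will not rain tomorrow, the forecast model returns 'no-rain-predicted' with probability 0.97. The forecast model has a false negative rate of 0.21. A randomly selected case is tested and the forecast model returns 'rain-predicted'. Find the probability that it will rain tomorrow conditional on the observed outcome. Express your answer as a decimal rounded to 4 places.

Write H for 'it will rain tomorrow'. Prior odds H:¬H = 0.18/0.82 = 0.21951. For the 'rain-predicted' outcome, the likelihood ratio is 0.79/0.03 = 26.333.
Posterior odds = 0.21951 × 26.333 = 5.7805, so P(H|E) = 5.7805/(1+5.7805) = 0.8525.

P(H | E) ≈ 0.8525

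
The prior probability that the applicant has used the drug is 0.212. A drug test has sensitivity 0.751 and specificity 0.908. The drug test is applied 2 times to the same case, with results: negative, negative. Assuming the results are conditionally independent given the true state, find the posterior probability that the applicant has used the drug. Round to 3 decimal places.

Posterior P(H) ≈ 0.020

With H the event that the applicant has used the drug, the joint likelihood of the observed sequence is P(data|H) = 0.249·0.249 = 0.062001 and P(data|¬H) = 0.908·0.908 = 0.82446.
Bayes: P(H|data) = 0.212·0.062001 / (0.212·0.062001 + 0.788·0.82446) = 0.013144/0.66282 = 0.0198.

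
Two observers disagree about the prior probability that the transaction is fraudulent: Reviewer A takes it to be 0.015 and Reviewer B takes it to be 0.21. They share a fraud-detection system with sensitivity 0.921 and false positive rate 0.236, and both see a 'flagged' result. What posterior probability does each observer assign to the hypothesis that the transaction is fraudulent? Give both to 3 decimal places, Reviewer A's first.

The likelihood ratio for a 'flagged' result is 0.921/0.236 = 3.9025.
Reviewer A: prior odds 0.015/0.985 = 0.015228; posterior odds 0.059430; posterior probability 0.056.
Reviewer B: prior odds 0.21/0.79 = 0.26582; posterior odds 1.0374; posterior probability 0.509.

Reviewer A: 0.056; Reviewer B: 0.509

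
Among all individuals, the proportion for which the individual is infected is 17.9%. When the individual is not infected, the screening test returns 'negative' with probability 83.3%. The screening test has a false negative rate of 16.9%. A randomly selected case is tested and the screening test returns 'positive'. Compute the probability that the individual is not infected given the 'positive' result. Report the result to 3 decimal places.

P(¬H | E) ≈ 0.480

Write H for 'the individual is infected'. Prior odds H:¬H = 0.179/0.821 = 0.21803. For the 'positive' outcome, the likelihood ratio is 0.831/0.167 = 4.9760.
Posterior odds = 0.21803 × 4.9760 = 1.0849, so P(H|E) = 1.0849/(1+1.0849) = 0.520. Then P(¬H|E) = 1 − 0.520 = 0.480.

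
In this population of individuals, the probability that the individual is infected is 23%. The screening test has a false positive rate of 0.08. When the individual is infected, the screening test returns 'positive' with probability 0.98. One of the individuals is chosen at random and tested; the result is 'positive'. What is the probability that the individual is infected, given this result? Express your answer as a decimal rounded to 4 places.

P(H | E) ≈ 0.7854

Write H for 'the individual is infected'. Prior odds H:¬H = 0.23/0.77 = 0.29870. For the 'positive' outcome, the likelihood ratio is 0.98/0.08 = 12.250.
Posterior odds = 0.29870 × 12.250 = 3.6591, so P(H|E) = 3.6591/(1+3.6591) = 0.7854.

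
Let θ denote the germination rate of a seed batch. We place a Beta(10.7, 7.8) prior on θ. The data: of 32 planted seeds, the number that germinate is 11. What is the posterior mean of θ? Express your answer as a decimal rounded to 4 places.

Posterior mean ≈ 0.4297

The binomial likelihood is conjugate to the Beta prior: with 11 successes and 21 failures, the posterior is Beta(10.7+11, 7.8+21) = Beta(21.7, 28.8).
E[θ | data] = 21.7/(21.7+28.8) = 0.4297.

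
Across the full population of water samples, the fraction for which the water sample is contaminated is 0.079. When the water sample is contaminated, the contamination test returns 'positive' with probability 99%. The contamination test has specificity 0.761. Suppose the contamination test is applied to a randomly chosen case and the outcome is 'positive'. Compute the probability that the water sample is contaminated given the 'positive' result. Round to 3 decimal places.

Write H for 'the water sample is contaminated'. Prior odds H:¬H = 0.079/0.921 = 0.085776. For the 'positive' outcome, the likelihood ratio is 0.99/0.239 = 4.1423.
Posterior odds = 0.085776 × 4.1423 = 0.35531, so P(H|E) = 0.35531/(1+0.35531) = 0.262.

P(H | E) ≈ 0.262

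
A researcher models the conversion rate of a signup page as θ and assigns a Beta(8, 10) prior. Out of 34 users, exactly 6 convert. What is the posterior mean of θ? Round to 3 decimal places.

Observing 6 successes and 28 failures updates Beta(8, 10) by adding the success and failure counts to the two shape parameters: α = 8+6 = 14, β = 10+28 = 38.
Posterior mean = α/(α+β) = 14/52 = 0.269.

Posterior mean ≈ 0.269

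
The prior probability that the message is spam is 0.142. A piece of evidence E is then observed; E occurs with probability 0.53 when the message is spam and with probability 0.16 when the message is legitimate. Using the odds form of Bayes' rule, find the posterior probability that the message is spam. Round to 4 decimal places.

Prior odds = 0.142/(1−0.142) = 0.16550. In log-odds, ln(0.16550) = -1.7988.
Add log likelihood ratio: ln(3.3125) = 1.1977.
Posterior log-odds = -0.60107, so posterior odds = exp(-0.60107) = 0.54822. Converting, P(H|E) = 0.54822/1.5482 = 0.3541.

Posterior probability ≈ 0.3541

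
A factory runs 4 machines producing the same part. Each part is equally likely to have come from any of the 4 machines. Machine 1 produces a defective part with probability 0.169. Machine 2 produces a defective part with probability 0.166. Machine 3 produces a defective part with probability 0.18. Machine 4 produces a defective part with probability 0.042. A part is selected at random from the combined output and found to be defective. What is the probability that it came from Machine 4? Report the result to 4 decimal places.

P(defective|M1) = 0.169; P(defective|M2) = 0.166; P(defective|M3) = 0.18; P(defective|M4) = 0.042.
Prior × likelihood for each source: 0.25·0.169=0.04225, 0.25·0.166=0.04150, 0.25·0.18=0.04500, 0.25·0.042=0.01050. Summing gives P(defective) = 0.13925.
P(Machine 4 | defective) = 0.01050 / 0.13925 = 0.0754.

Posterior probability ≈ 0.0754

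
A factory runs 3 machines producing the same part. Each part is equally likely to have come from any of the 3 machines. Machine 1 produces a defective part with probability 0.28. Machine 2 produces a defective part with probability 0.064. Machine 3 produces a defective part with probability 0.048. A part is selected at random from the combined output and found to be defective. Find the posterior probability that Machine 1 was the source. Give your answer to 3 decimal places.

Tabulate prior·likelihood by source: [1] prior 0.333333, lik 0.28, product 0.09333; [2] prior 0.333333, lik 0.064, product 0.02133; [3] prior 0.333333, lik 0.048, product 0.01600.
Normalizing constant = 0.13067; the posterior for Machine 1 is its product over the sum, 0.09333/0.13067 = 0.714.

Posterior probability ≈ 0.714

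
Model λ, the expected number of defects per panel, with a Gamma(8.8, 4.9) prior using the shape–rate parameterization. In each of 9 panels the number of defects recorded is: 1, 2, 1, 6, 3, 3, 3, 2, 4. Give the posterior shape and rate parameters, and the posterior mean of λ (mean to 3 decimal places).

Total count ∑xᵢ = 25 over n = 9 panels.
Gamma is conjugate to the Poisson likelihood: posterior is Gamma(shape = 8.8+25 = 33.8, rate = 4.9+9 = 13.9).
E[λ | data] = 33.8/13.9 = 2.432.

Posterior: Gamma(shape=33.8, rate=13.9); mean ≈ 2.432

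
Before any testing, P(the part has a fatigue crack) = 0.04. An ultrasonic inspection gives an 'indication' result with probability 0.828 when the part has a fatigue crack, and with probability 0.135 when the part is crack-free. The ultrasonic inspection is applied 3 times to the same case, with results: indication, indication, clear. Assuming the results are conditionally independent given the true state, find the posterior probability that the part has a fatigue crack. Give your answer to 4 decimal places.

Posterior P(H) ≈ 0.2376

Let H be the event that the part has a fatigue crack; start with P(H) = 0.04. P('indication'|H) = 0.828, P('indication'|¬H) = 0.135.
Update on result 1 ('indication'): P(H) ← 0.828·0.0400 / (0.828·0.0400 + 0.135·0.9600) = 0.033120/0.16272 = 0.2035.
Update on result 2 ('indication'): P(H) ← 0.828·0.2035 / (0.828·0.2035 + 0.135·0.7965) = 0.16853/0.27605 = 0.6105.
Update on result 3 ('clear'): P(H) ← 0.172·0.6105 / (0.172·0.6105 + 0.865·0.3895) = 0.10501/0.44192 = 0.2376.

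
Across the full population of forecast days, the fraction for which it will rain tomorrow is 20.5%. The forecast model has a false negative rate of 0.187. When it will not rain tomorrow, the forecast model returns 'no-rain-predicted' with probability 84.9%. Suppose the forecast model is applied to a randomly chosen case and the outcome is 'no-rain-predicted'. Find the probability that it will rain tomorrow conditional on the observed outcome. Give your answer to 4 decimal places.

Write H for 'it will rain tomorrow'. Prior odds H:¬H = 0.205/0.795 = 0.25786. For the 'no-rain-predicted' outcome, the likelihood ratio is 0.187/0.849 = 0.22026.
Posterior odds = 0.25786 × 0.22026 = 0.056796, so P(H|E) = 0.056796/(1+0.056796) = 0.0537.

P(H | E) ≈ 0.0537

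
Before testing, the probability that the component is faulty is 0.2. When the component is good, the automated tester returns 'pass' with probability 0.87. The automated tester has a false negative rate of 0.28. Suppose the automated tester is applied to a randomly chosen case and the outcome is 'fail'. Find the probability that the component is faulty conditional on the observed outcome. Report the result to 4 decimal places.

P(H | E) ≈ 0.5806

Write H for 'the component is faulty'. Prior odds H:¬H = 0.2/0.8 = 0.25000. For the 'fail' outcome, the likelihood ratio is 0.72/0.13 = 5.5385.
Posterior odds = 0.25000 × 5.5385 = 1.3846, so P(H|E) = 1.3846/(1+1.3846) = 0.5806.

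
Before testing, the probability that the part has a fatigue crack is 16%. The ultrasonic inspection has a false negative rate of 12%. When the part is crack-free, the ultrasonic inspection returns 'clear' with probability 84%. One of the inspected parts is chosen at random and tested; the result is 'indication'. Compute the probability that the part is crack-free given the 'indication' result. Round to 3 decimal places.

P(¬H | E) ≈ 0.488

Let H be the event that the part has a fatigue crack. P(H) = 0.16, so P(¬H) = 0.84. With E the 'indication' result, P(E|H) = 0.88 and P(E|¬H) = 0.16.
P(E) = 0.88·0.16 + 0.16·0.84 = 0.14080 + 0.13440 = 0.27520.
By Bayes' theorem, P(H|E) = 0.14080 / 0.27520 = 0.512. Hence P(¬H|E) = 1 − 0.512 = 0.488.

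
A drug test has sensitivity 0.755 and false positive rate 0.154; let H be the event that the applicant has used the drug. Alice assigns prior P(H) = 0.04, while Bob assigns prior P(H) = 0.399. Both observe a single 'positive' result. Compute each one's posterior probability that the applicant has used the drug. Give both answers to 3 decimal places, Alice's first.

The likelihood ratio for a 'positive' result is 0.755/0.154 = 4.9026.
Alice: prior odds 0.04/0.96 = 0.041667; posterior odds 0.20427; posterior probability 0.170.
Bob: prior odds 0.399/0.601 = 0.66389; posterior odds 3.2548; posterior probability 0.765.

Alice: 0.170; Bob: 0.765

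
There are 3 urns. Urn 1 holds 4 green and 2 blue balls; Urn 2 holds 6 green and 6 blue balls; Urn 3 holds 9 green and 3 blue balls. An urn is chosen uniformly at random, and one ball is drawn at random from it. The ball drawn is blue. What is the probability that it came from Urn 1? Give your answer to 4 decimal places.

Tabulate prior·likelihood by source: [1] prior 0.333333, lik 0.3333, product 0.1111; [2] prior 0.333333, lik 0.5, product 0.1667; [3] prior 0.333333, lik 0.25, product 0.08333.
Normalizing constant = 0.36111; the posterior for Urn 1 is its product over the sum, 0.1111/0.36111 = 0.3077.

Posterior probability ≈ 0.3077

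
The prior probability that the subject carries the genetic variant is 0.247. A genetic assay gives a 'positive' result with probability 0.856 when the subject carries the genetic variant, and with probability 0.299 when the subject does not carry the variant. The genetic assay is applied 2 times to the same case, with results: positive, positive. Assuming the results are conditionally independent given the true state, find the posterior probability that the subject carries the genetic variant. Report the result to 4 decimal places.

Posterior P(H) ≈ 0.7289

Let H be the event that the subject carries the genetic variant; start with P(H) = 0.247. P('positive'|H) = 0.856, P('positive'|¬H) = 0.299.
Update on result 1 ('positive'): P(H) ← 0.856·0.2470 / (0.856·0.2470 + 0.299·0.7530) = 0.21143/0.43658 = 0.4843.
Update on result 2 ('positive'): P(H) ← 0.856·0.4843 / (0.856·0.4843 + 0.299·0.5157) = 0.41455/0.56875 = 0.7289.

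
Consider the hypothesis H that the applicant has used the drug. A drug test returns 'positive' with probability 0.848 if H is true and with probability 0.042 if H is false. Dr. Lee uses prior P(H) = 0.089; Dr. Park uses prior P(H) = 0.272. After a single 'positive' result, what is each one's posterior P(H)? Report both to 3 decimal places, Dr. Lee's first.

P('+'|H) = 0.848, P('+'|¬H) = 0.042.
Dr. Lee: numerator 0.848·0.089 = 0.075472; evidence = 0.075472+0.042·0.911 = 0.11373; posterior = 0.664.
Dr. Park: numerator 0.848·0.272 = 0.23066; evidence = 0.23066+0.042·0.728 = 0.26123; posterior = 0.883.

Dr. Lee: 0.664; Dr. Park: 0.883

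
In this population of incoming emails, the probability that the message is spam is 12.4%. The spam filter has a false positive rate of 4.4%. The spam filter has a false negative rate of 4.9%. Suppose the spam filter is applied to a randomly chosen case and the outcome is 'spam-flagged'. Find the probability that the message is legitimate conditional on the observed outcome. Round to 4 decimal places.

P(¬H | E) ≈ 0.2463

Write H for 'the message is spam'. Prior odds H:¬H = 0.124/0.876 = 0.14155. For the 'spam-flagged' outcome, the likelihood ratio is 0.951/0.044 = 21.614.
Posterior odds = 0.14155 × 21.614 = 3.0595, so P(H|E) = 3.0595/(1+3.0595) = 0.7537. Then P(¬H|E) = 1 − 0.7537 = 0.2463.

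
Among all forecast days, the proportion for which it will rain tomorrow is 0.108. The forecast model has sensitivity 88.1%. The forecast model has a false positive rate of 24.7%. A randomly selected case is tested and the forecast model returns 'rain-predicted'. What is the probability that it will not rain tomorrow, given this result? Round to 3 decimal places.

Let H be the event that it will rain tomorrow. P(H) = 0.108, so P(¬H) = 0.892. With E the 'rain-predicted' result, P(E|H) = 0.881 and P(E|¬H) = 0.247.
P(E) = 0.881·0.108 + 0.247·0.892 = 0.095148 + 0.22032 = 0.31547.
By Bayes' theorem, P(H|E) = 0.095148 / 0.31547 = 0.302. Hence P(¬H|E) = 1 − 0.302 = 0.698.

P(¬H | E) ≈ 0.698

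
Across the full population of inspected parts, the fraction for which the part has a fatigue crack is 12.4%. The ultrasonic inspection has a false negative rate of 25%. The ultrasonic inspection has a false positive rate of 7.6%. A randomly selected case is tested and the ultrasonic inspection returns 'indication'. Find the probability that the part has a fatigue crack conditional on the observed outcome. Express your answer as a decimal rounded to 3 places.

Write H for 'the part has a fatigue crack'. Prior odds H:¬H = 0.124/0.876 = 0.14155. For the 'indication' outcome, the likelihood ratio is 0.75/0.076 = 9.8684.
Posterior odds = 0.14155 × 9.8684 = 1.3969, so P(H|E) = 1.3969/(1+1.3969) = 0.583.

P(H | E) ≈ 0.583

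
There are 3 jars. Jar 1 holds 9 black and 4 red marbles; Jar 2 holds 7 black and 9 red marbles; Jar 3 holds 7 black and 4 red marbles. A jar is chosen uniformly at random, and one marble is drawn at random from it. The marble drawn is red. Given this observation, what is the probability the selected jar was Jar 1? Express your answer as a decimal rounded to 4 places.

Posterior probability ≈ 0.2494

Tabulate prior·likelihood by source: [1] prior 0.333333, lik 0.3077, product 0.1026; [2] prior 0.333333, lik 0.5625, product 0.1875; [3] prior 0.333333, lik 0.3636, product 0.1212.
Normalizing constant = 0.41128; the posterior for Jar 1 is its product over the sum, 0.1026/0.41128 = 0.2494.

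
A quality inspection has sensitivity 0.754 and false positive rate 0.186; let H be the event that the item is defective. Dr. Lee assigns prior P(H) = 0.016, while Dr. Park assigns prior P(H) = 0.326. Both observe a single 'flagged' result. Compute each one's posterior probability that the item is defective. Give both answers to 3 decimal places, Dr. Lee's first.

The likelihood ratio for a 'flagged' result is 0.754/0.186 = 4.0538.
Dr. Lee: prior odds 0.016/0.984 = 0.016260; posterior odds 0.065915; posterior probability 0.062.
Dr. Park: prior odds 0.326/0.674 = 0.48368; posterior odds 1.9607; posterior probability 0.662.

Dr. Lee: 0.062; Dr. Park: 0.662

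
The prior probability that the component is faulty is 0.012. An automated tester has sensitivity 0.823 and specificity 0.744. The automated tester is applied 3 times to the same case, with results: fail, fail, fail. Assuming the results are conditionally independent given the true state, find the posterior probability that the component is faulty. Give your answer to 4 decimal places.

Posterior P(H) ≈ 0.2875

Let H be the event that the component is faulty; start with P(H) = 0.012. P('fail'|H) = 0.823, P('fail'|¬H) = 0.256.
Update on result 1 ('fail'): P(H) ← 0.823·0.0120 / (0.823·0.0120 + 0.256·0.9880) = 0.0098760/0.26280 = 0.0376.
Update on result 2 ('fail'): P(H) ← 0.823·0.0376 / (0.823·0.0376 + 0.256·0.9624) = 0.030928/0.27731 = 0.1115.
Update on result 3 ('fail'): P(H) ← 0.823·0.1115 / (0.823·0.1115 + 0.256·0.8885) = 0.091788/0.31924 = 0.2875.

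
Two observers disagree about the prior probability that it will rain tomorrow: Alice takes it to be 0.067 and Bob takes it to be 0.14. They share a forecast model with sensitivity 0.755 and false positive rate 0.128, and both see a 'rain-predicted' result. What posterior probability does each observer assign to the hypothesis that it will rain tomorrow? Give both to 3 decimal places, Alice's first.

Alice: 0.298; Bob: 0.490

P('+'|H) = 0.755, P('+'|¬H) = 0.128.
Alice: numerator 0.755·0.067 = 0.050585; evidence = 0.050585+0.128·0.933 = 0.17001; posterior = 0.298.
Bob: numerator 0.755·0.14 = 0.10570; evidence = 0.10570+0.128·0.86 = 0.21578; posterior = 0.490.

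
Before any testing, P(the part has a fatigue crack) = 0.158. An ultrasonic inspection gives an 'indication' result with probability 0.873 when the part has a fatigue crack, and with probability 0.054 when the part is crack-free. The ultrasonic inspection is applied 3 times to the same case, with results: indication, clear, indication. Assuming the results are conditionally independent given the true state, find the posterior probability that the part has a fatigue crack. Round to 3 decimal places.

With H the event that the part has a fatigue crack, the joint likelihood of the observed sequence is P(data|H) = 0.873·0.127·0.873 = 0.096790 and P(data|¬H) = 0.054·0.946·0.054 = 0.0027585.
Bayes: P(H|data) = 0.158·0.096790 / (0.158·0.096790 + 0.842·0.0027585) = 0.015293/0.017616 = 0.8681.

Posterior P(H) ≈ 0.868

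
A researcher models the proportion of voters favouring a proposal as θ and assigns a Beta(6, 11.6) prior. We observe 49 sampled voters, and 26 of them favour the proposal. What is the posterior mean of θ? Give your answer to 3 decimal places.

Posterior mean ≈ 0.480

The binomial likelihood is conjugate to the Beta prior: with 26 successes and 23 failures, the posterior is Beta(6+26, 11.6+23) = Beta(32, 34.6).
E[θ | data] = 32/(32+34.6) = 0.480.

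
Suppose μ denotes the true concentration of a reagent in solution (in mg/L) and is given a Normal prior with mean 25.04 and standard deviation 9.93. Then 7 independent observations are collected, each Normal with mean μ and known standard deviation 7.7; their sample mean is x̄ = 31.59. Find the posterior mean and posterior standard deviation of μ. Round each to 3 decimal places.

Posterior mean ≈ 31.072; posterior SD ≈ 2.793

Prior precision 1/τ₀² = 1/9.93² = 0.0101415; data precision n/σ² = 7/7.7² = 0.118064.
Posterior precision = 0.0101415 + 0.118064 = 0.128205, giving posterior SD = 1/√0.128205 = 2.793.
Posterior mean = (0.0101415·25.04 + 0.118064·31.59) / 0.128205 = 31.072.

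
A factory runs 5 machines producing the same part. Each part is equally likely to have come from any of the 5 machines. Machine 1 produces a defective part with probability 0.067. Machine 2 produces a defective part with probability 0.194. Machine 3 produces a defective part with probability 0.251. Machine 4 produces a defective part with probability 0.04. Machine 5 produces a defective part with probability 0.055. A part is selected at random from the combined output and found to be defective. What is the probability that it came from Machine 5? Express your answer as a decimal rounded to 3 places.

Posterior probability ≈ 0.091

P(defective|M1) = 0.067; P(defective|M2) = 0.194; P(defective|M3) = 0.251; P(defective|M4) = 0.04; P(defective|M5) = 0.055.
Prior × likelihood for each source: 0.2·0.067=0.01340, 0.2·0.194=0.03880, 0.2·0.251=0.05020, 0.2·0.04=0.008000, 0.2·0.055=0.01100. Summing gives P(defective) = 0.12140.
P(Machine 5 | defective) = 0.01100 / 0.12140 = 0.091.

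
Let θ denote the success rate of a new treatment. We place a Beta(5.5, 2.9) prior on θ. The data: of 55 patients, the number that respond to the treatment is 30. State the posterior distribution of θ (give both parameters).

The binomial likelihood is conjugate to the Beta prior: with 30 successes and 25 failures, the posterior is Beta(5.5+30, 2.9+25) = Beta(35.5, 27.9).

Posterior: Beta(35.5, 27.9)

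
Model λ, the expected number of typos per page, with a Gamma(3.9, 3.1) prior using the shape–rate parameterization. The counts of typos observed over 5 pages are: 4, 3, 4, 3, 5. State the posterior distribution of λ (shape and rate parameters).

Posterior: Gamma(shape=22.9, rate=8.1)

Total count ∑xᵢ = 19 over n = 5 pages.
Gamma is conjugate to the Poisson likelihood: posterior is Gamma(shape = 3.9+19 = 22.9, rate = 3.1+5 = 8.1).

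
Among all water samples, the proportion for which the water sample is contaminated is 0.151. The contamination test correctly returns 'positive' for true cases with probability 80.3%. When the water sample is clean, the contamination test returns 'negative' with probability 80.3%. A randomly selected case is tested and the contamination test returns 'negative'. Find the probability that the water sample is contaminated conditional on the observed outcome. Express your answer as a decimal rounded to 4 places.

P(H | E) ≈ 0.0418

Let H be the event that the water sample is contaminated. P(H) = 0.151, so P(¬H) = 0.849. With E the 'negative' result, P(E|H) = 0.197 and P(E|¬H) = 0.803.
P(E) = 0.197·0.151 + 0.803·0.849 = 0.029747 + 0.68175 = 0.71149.
By Bayes' theorem, P(H|E) = 0.029747 / 0.71149 = 0.0418.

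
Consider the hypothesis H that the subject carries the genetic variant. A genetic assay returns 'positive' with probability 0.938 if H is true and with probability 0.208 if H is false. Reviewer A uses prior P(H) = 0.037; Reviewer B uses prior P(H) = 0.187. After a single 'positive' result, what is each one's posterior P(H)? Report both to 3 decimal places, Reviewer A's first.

Reviewer A: 0.148; Reviewer B: 0.509

The likelihood ratio for a 'positive' result is 0.938/0.208 = 4.5096.
Reviewer A: prior odds 0.037/0.963 = 0.038422; posterior odds 0.17327; posterior probability 0.148.
Reviewer B: prior odds 0.187/0.813 = 0.23001; posterior odds 1.0373; posterior probability 0.509.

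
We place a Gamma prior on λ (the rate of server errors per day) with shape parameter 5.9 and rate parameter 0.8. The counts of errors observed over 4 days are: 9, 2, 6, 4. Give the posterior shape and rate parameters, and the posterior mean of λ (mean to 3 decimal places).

Total count ∑xᵢ = 21 over n = 4 days.
Gamma is conjugate to the Poisson likelihood: posterior is Gamma(shape = 5.9+21 = 26.9, rate = 0.8+4 = 4.8).
Posterior mean = shape/rate = 26.9/4.8 = 5.604.

Posterior: Gamma(shape=26.9, rate=4.8); mean ≈ 5.604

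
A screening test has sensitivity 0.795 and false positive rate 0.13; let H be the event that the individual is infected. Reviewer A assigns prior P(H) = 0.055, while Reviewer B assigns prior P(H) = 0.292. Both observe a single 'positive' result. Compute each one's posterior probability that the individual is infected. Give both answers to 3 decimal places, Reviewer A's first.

Reviewer A: 0.262; Reviewer B: 0.716

P('+'|H) = 0.795, P('+'|¬H) = 0.13.
Reviewer A: numerator 0.795·0.055 = 0.043725; evidence = 0.043725+0.13·0.945 = 0.16658; posterior = 0.262.
Reviewer B: numerator 0.795·0.292 = 0.23214; evidence = 0.23214+0.13·0.708 = 0.32418; posterior = 0.716.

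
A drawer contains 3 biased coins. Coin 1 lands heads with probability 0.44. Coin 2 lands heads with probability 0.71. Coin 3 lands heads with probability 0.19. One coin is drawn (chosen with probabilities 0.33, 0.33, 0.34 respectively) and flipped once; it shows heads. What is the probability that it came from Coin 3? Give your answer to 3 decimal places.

Posterior probability ≈ 0.145

Tabulate prior·likelihood by source: [1] prior 0.33, lik 0.44, product 0.1452; [2] prior 0.33, lik 0.71, product 0.2343; [3] prior 0.34, lik 0.19, product 0.06460.
Normalizing constant = 0.44410; the posterior for Coin 3 is its product over the sum, 0.06460/0.44410 = 0.145.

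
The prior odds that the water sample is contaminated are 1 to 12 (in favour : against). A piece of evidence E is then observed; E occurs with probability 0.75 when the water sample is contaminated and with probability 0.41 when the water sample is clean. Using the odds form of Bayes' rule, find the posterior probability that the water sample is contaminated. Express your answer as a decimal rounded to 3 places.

Prior odds = 1/12 = 0.083333. In log-odds, ln(0.083333) = -2.4849.
Add log likelihood ratio: ln(1.8293) = 0.60392.
Posterior log-odds = -1.8810, so posterior odds = exp(-1.8810) = 0.15244. Converting, P(H|E) = 0.15244/1.1524 = 0.132.

Posterior probability ≈ 0.132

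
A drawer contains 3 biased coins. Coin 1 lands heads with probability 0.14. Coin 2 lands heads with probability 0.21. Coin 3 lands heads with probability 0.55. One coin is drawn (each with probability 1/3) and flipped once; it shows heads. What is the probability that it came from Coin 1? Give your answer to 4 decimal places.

Posterior probability ≈ 0.1556

Tabulate prior·likelihood by source: [1] prior 0.333333, lik 0.14, product 0.04667; [2] prior 0.333333, lik 0.21, product 0.07000; [3] prior 0.333333, lik 0.55, product 0.1833.
Normalizing constant = 0.30000; the posterior for Coin 1 is its product over the sum, 0.04667/0.30000 = 0.1556.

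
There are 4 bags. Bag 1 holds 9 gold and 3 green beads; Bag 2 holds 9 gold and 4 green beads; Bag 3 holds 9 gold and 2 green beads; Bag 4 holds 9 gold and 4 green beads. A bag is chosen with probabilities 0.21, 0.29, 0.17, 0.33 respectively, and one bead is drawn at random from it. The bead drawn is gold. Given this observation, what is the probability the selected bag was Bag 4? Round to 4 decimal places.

Posterior probability ≈ 0.3148

Tabulate prior·likelihood by source: [1] prior 0.21, lik 0.75, product 0.1575; [2] prior 0.29, lik 0.6923, product 0.2008; [3] prior 0.17, lik 0.8182, product 0.1391; [4] prior 0.33, lik 0.6923, product 0.2285.
Normalizing constant = 0.72582; the posterior for Bag 4 is its product over the sum, 0.2285/0.72582 = 0.3148.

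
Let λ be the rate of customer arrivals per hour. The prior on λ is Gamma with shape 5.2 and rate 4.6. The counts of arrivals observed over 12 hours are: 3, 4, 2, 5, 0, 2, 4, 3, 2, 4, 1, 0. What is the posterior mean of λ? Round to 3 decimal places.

The Poisson likelihood adds the total count to the shape and the number of exposure periods to the rate. Here ∑xᵢ = 30 and n = 12, so shape 5.2→35.2 and rate 4.6→16.6.
E[λ | data] = 35.2/16.6 = 2.120.

Posterior mean ≈ 2.120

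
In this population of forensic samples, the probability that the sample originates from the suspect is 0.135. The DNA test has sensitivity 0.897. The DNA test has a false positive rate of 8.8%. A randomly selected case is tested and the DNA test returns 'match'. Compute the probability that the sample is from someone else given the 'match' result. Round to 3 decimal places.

P(¬H | E) ≈ 0.386

Let H be the event that the sample originates from the suspect. P(H) = 0.135, so P(¬H) = 0.865. With E the 'match' result, P(E|H) = 0.897 and P(E|¬H) = 0.088.
P(E) = 0.897·0.135 + 0.088·0.865 = 0.12110 + 0.076120 = 0.19722.
By Bayes' theorem, P(H|E) = 0.12110 / 0.19722 = 0.614. Hence P(¬H|E) = 1 − 0.614 = 0.386.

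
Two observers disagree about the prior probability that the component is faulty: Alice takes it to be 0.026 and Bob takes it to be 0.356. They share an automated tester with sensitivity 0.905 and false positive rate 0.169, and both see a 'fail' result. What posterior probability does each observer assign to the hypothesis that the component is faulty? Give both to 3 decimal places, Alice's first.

The likelihood ratio for a 'fail' result is 0.905/0.169 = 5.3550.
Alice: prior odds 0.026/0.974 = 0.026694; posterior odds 0.14295; posterior probability 0.125.
Bob: prior odds 0.356/0.644 = 0.55280; posterior odds 2.9602; posterior probability 0.747.

Alice: 0.125; Bob: 0.747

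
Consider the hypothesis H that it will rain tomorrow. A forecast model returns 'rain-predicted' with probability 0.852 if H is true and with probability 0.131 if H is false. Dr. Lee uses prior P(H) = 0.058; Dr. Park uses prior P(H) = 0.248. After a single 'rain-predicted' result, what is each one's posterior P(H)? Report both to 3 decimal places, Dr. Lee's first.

Dr. Lee: 0.286; Dr. Park: 0.682

P('+'|H) = 0.852, P('+'|¬H) = 0.131.
Dr. Lee: numerator 0.852·0.058 = 0.049416; evidence = 0.049416+0.131·0.942 = 0.17282; posterior = 0.286.
Dr. Park: numerator 0.852·0.248 = 0.21130; evidence = 0.21130+0.131·0.752 = 0.30981; posterior = 0.682.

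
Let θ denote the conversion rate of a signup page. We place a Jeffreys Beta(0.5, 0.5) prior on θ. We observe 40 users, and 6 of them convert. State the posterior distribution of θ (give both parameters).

Posterior: Beta(6.5, 34.5)

The binomial likelihood is conjugate to the Beta prior: with 6 successes and 34 failures, the posterior is Beta(0.5+6, 0.5+34) = Beta(6.5, 34.5).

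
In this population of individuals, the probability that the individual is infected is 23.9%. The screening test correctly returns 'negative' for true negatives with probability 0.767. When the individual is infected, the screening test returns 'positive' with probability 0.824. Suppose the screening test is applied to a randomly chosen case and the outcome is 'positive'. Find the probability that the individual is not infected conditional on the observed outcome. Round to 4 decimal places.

Let H be the event that the individual is infected. P(H) = 0.239, so P(¬H) = 0.761. With E the 'positive' result, P(E|H) = 0.824 and P(E|¬H) = 0.233.
P(E) = 0.824·0.239 + 0.233·0.761 = 0.19694 + 0.17731 = 0.37425.
By Bayes' theorem, P(H|E) = 0.19694 / 0.37425 = 0.5262. Hence P(¬H|E) = 1 − 0.5262 = 0.4738.

P(¬H | E) ≈ 0.4738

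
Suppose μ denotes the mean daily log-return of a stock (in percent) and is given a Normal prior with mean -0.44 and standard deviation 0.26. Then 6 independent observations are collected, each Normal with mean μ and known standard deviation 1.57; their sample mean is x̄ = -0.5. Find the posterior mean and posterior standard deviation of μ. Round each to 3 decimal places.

Posterior mean ≈ -0.448; posterior SD ≈ 0.241

Prior precision 1/τ₀² = 1/0.26² = 14.7929; data precision n/σ² = 6/1.57² = 2.43418.
Posterior precision = 14.7929 + 2.43418 = 17.2271, giving posterior SD = 1/√17.2271 = 0.241.
Posterior mean = (14.7929·-0.44 + 2.43418·-0.5) / 17.2271 = -0.448.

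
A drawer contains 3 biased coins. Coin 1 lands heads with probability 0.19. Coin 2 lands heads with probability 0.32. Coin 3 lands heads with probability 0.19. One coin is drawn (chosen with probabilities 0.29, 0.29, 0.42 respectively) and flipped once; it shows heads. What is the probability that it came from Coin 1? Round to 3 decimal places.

Tabulate prior·likelihood by source: [1] prior 0.29, lik 0.19, product 0.05510; [2] prior 0.29, lik 0.32, product 0.09280; [3] prior 0.42, lik 0.19, product 0.07980.
Normalizing constant = 0.22770; the posterior for Coin 1 is its product over the sum, 0.05510/0.22770 = 0.242.

Posterior probability ≈ 0.242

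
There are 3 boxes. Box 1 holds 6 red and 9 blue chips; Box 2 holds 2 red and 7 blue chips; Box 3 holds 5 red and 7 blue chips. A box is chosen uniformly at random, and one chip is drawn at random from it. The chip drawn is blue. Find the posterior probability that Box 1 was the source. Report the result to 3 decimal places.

Tabulate prior·likelihood by source: [1] prior 0.333333, lik 0.6, product 0.2000; [2] prior 0.333333, lik 0.7778, product 0.2593; [3] prior 0.333333, lik 0.5833, product 0.1944.
Normalizing constant = 0.65370; the posterior for Box 1 is its product over the sum, 0.2000/0.65370 = 0.306.

Posterior probability ≈ 0.306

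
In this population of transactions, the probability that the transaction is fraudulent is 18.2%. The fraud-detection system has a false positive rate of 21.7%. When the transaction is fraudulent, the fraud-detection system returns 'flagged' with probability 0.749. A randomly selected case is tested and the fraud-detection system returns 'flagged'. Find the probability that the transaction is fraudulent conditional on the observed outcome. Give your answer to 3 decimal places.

P(H | E) ≈ 0.434

Write H for 'the transaction is fraudulent'. Prior odds H:¬H = 0.182/0.818 = 0.22249. For the 'flagged' outcome, the likelihood ratio is 0.749/0.217 = 3.4516.
Posterior odds = 0.22249 × 3.4516 = 0.76796, so P(H|E) = 0.76796/(1+0.76796) = 0.434.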